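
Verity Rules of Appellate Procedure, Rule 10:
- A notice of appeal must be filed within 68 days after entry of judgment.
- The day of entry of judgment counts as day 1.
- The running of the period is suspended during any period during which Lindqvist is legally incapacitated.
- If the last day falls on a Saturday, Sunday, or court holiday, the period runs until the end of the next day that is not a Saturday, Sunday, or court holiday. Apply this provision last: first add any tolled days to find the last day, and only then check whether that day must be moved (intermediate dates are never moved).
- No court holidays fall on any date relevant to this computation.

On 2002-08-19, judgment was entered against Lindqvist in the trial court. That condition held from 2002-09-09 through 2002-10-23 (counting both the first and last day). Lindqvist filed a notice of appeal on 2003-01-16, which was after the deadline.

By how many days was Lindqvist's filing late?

Counting 2002-08-19 as day 1, day 68 is October 25, 2002.
From September 9, 2002 through October 23, 2002 inclusive is 45 days; tolling adds 45 days: October 25, 2002 + 45 days = December 9, 2002.
December 9, 2002 is a Monday and not a court holiday, so no extension applies.
The deadline is December 9, 2002; from December 9, 2002 to January 16, 2003 is 38 days.

38 days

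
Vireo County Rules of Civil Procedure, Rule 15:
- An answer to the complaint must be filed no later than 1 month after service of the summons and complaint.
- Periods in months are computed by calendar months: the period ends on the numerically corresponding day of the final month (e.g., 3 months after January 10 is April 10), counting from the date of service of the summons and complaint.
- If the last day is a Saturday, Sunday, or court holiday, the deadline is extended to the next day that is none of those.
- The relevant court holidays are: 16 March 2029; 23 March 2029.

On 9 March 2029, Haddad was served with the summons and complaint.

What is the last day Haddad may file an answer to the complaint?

1 month after 9 March 2029 is April 9, 2029.
April 9, 2029 is a Monday and not a court holiday, so no extension applies.

April 9, 2029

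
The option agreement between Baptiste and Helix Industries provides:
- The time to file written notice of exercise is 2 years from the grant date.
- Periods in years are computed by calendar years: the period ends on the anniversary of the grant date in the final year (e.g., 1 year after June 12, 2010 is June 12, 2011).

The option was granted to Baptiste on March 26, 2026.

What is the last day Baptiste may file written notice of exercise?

2 years after March 26, 2026 is March 26, 2028.

March 26, 2028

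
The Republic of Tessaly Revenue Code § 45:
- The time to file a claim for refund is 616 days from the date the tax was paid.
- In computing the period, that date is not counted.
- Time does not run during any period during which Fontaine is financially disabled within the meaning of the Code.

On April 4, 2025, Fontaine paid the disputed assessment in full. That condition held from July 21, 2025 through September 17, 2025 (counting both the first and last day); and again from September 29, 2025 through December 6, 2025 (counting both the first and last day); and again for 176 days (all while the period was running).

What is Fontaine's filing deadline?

October 11, 2027

616 days after April 4, 2025 is December 11, 2026.
From July 21, 2025 through September 17, 2025 inclusive is 59 days; tolling adds 59 days: December 11, 2026 + 59 days = February 8, 2027.
From September 29, 2025 through December 6, 2025 inclusive is 69 days; tolling adds 69 days: February 8, 2027 + 69 days = April 18, 2027.
Tolling adds 176 days: April 18, 2027 + 176 days = October 11, 2027.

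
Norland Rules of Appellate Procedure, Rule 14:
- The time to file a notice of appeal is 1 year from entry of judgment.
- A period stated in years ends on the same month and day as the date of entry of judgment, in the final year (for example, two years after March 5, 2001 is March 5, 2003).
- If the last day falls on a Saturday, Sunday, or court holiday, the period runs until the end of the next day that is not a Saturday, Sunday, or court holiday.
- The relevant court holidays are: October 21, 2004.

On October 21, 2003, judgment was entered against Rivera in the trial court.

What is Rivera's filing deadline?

1 year after October 21, 2003 is October 21, 2004.
October 21, 2004 is a listed holiday. The next qualifying day is October 22, 2004.

October 22, 2004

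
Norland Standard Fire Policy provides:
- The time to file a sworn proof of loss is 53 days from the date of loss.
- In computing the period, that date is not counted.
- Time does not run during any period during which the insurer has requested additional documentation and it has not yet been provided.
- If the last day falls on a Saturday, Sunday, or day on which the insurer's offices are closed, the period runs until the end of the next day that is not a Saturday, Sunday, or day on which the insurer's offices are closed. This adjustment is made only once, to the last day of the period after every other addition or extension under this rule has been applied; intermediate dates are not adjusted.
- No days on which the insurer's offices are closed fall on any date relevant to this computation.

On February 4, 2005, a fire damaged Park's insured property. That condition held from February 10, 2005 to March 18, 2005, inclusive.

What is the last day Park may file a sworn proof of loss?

May 5, 2005

53 days after February 4, 2005 is March 29, 2005.
From February 10, 2005 through March 18, 2005 inclusive is 37 days; tolling adds 37 days: March 29, 2005 + 37 days = May 5, 2005.
May 5, 2005 is a Thursday and not a day on which the insurer's offices are closed, so no extension applies.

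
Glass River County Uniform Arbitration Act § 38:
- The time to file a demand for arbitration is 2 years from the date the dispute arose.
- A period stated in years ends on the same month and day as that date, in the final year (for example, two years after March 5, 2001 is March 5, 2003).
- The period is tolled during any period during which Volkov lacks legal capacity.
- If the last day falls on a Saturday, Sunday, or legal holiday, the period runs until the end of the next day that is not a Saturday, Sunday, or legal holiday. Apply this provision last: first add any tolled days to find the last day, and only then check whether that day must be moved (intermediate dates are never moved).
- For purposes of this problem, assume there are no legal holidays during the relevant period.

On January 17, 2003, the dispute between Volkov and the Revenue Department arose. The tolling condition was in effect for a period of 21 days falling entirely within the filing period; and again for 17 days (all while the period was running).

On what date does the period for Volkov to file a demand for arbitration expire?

2 years after January 17, 2003 is January 17, 2005.
Tolling adds 21 days: January 17, 2005 + 21 days = February 7, 2005.
Tolling adds 17 days: February 7, 2005 + 17 days = February 24, 2005.
February 24, 2005 is a Thursday and not a legal holiday, so no extension applies.

February 24, 2005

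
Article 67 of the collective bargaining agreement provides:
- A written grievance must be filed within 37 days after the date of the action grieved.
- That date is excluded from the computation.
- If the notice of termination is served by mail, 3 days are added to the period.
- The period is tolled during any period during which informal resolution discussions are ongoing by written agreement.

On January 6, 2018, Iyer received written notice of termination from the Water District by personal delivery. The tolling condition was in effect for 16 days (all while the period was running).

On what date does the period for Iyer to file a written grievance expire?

February 28, 2018

37 days after January 6, 2018 is February 12, 2018.
Service was not by mail, so no mail extension applies.
Tolling adds 16 days: February 12, 2018 + 16 days = February 28, 2018.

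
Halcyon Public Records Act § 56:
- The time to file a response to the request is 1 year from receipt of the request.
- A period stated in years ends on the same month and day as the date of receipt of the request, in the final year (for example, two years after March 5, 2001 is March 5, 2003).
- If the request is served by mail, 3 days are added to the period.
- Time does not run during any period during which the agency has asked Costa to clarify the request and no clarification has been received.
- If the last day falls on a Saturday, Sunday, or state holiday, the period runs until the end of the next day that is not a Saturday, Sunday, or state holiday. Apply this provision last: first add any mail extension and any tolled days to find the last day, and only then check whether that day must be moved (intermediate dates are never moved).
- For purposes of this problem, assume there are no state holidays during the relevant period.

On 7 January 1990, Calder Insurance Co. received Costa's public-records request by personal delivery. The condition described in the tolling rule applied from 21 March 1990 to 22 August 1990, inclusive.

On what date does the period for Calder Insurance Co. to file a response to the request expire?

1 year after 7 January 1990 is January 7, 1991.
Service was not by mail, so no mail extension applies.
From March 21, 1990 through August 22, 1990 inclusive is 155 days; tolling adds 155 days: January 7, 1991 + 155 days = June 11, 1991.
June 11, 1991 is a Tuesday and not a state holiday, so no extension applies.

June 11, 1991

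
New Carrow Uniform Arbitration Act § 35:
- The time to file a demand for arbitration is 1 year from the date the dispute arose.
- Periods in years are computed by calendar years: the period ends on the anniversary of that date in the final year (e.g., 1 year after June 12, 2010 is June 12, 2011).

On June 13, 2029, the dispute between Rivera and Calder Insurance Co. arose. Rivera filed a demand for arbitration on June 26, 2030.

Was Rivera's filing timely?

No

1 year after June 13, 2029 is June 13, 2030.
The deadline is June 13, 2030; the filing on June 26, 2030 is after that date.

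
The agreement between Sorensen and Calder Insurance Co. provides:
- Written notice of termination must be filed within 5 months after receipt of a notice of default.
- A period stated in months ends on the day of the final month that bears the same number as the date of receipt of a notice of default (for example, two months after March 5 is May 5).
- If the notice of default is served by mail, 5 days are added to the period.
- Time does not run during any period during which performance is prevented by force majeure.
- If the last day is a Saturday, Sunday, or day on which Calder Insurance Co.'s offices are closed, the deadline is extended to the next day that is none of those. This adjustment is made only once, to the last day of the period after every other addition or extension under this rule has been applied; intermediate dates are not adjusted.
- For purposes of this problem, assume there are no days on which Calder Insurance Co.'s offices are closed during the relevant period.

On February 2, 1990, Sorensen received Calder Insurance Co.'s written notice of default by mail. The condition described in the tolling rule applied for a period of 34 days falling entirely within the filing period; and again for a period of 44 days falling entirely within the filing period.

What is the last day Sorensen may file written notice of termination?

September 24, 1990

5 months after February 2, 1990 is July 2, 1990.
Service was by mail, adding 5 days: July 2, 1990 + 5 days = July 7, 1990.
Tolling adds 34 days: July 7, 1990 + 34 days = August 10, 1990.
Tolling adds 44 days: August 10, 1990 + 44 days = September 23, 1990.
September 23, 1990 is Sunday. The next qualifying day is September 24, 1990.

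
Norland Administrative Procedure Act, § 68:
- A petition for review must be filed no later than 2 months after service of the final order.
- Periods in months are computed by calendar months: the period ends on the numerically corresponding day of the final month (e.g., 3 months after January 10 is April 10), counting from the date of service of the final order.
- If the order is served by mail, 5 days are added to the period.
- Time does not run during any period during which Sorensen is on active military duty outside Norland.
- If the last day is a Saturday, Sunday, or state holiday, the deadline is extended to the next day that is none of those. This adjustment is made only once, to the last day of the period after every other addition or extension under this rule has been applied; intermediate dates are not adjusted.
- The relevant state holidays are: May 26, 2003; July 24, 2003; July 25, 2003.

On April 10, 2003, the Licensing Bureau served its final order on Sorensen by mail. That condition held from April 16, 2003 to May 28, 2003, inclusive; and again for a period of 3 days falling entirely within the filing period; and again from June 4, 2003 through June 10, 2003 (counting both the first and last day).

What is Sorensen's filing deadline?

2 months after April 10, 2003 is June 10, 2003.
Service was by mail, adding 5 days: June 10, 2003 + 5 days = June 15, 2003.
From April 16, 2003 through May 28, 2003 inclusive is 43 days; tolling adds 43 days: June 15, 2003 + 43 days = July 28, 2003.
Tolling adds 3 days: July 28, 2003 + 3 days = July 31, 2003.
From June 4, 2003 through June 10, 2003 inclusive is 7 days; tolling adds 7 days: July 31, 2003 + 7 days = August 7, 2003.
August 7, 2003 is a Thursday and not a state holiday, so no extension applies.

August 7, 2003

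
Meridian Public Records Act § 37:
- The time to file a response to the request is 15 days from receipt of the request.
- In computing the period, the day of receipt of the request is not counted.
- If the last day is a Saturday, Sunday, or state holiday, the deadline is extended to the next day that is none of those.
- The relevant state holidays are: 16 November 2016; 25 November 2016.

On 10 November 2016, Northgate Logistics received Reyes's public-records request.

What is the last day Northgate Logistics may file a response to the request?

November 28, 2016

15 days after 10 November 2016 is November 25, 2016.
November 25, 2016 is a listed holiday; November 26, 2016 is Saturday; November 27, 2016 is Sunday. The next qualifying day is November 28, 2016.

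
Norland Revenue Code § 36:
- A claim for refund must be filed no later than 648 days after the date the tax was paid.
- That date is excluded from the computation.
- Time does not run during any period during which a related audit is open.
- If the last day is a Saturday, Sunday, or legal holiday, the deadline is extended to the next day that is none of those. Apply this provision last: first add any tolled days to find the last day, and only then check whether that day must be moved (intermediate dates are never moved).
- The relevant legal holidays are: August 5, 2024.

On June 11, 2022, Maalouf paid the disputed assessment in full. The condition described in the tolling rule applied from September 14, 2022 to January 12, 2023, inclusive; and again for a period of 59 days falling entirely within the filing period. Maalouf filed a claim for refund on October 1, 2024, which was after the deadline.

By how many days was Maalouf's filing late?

15 days

648 days after June 11, 2022 is March 20, 2024.
From September 14, 2022 through January 12, 2023 inclusive is 121 days; tolling adds 121 days: March 20, 2024 + 121 days = July 19, 2024.
Tolling adds 59 days: July 19, 2024 + 59 days = September 16, 2024.
September 16, 2024 is a Monday and not a legal holiday, so no extension applies.
The deadline is September 16, 2024; from September 16, 2024 to October 1, 2024 is 15 days.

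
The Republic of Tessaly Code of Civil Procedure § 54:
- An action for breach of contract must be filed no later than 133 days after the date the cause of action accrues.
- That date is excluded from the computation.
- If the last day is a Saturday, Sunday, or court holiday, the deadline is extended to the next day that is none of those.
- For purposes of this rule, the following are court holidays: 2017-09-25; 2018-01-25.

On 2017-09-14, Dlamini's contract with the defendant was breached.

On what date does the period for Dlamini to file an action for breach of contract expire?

133 days after 2017-09-14 is January 25, 2018.
January 25, 2018 is a listed holiday. The next qualifying day is January 26, 2018.

January 26, 2018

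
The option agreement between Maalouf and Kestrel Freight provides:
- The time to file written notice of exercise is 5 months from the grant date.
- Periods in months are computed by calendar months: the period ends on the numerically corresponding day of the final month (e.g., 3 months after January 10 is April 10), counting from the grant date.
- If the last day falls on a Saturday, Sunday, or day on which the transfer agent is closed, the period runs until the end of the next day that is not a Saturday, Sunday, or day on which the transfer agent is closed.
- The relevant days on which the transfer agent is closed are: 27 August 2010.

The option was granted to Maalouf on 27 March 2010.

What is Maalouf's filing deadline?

5 months after 27 March 2010 is August 27, 2010.
August 27, 2010 is a listed holiday; August 28, 2010 is Saturday; August 29, 2010 is Sunday. The next qualifying day is August 30, 2010.

August 30, 2010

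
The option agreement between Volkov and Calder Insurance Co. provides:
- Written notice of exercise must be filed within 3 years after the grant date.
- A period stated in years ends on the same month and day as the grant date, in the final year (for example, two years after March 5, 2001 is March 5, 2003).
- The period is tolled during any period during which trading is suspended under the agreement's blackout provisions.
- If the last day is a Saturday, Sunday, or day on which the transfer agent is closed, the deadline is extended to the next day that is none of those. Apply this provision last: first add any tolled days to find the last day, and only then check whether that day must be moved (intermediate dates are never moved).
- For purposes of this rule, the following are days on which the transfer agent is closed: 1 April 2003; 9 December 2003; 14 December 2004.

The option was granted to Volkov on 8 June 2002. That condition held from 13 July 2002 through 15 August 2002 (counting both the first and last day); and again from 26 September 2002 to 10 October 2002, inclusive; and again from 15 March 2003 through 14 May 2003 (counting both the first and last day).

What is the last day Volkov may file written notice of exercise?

3 years after 8 June 2002 is June 8, 2005.
From July 13, 2002 through August 15, 2002 inclusive is 34 days; tolling adds 34 days: June 8, 2005 + 34 days = July 12, 2005.
From September 26, 2002 through October 10, 2002 inclusive is 15 days; tolling adds 15 days: July 12, 2005 + 15 days = July 27, 2005.
From March 15, 2003 through May 14, 2003 inclusive is 61 days; tolling adds 61 days: July 27, 2005 + 61 days = September 26, 2005.
September 26, 2005 is a Monday and not a day on which the transfer agent is closed, so no extension applies.

September 26, 2005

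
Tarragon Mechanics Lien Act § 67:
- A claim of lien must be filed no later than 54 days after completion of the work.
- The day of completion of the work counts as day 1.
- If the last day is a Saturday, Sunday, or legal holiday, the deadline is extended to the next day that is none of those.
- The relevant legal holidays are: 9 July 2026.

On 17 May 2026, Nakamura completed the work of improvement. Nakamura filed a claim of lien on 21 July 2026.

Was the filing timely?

Counting 17 May 2026 as day 1, day 54 is July 9, 2026.
July 9, 2026 is a listed holiday. The next qualifying day is July 10, 2026.
The deadline is July 10, 2026; the filing on July 21, 2026 is after that date.

No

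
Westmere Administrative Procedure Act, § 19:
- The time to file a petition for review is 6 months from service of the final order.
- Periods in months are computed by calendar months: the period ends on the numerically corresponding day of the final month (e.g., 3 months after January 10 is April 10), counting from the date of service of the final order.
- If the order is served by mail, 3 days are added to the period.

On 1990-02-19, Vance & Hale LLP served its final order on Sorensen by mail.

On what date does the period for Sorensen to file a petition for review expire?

6 months after 1990-02-19 is August 19, 1990.
Service was by mail, adding 3 days: August 19, 1990 + 3 days = August 22, 1990.

August 22, 1990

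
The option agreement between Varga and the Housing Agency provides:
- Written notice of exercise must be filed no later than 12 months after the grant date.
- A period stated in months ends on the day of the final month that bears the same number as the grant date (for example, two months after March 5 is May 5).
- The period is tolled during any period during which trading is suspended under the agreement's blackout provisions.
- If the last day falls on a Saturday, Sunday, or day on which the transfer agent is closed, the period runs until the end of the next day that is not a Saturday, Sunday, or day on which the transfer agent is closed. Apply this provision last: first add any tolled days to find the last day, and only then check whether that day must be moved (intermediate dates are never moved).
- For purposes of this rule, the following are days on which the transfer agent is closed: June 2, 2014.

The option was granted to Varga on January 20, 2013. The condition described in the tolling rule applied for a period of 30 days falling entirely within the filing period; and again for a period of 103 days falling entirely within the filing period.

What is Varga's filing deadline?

12 months after January 20, 2013 is January 20, 2014.
Tolling adds 30 days: January 20, 2014 + 30 days = February 19, 2014.
Tolling adds 103 days: February 19, 2014 + 103 days = June 2, 2014.
June 2, 2014 is a listed holiday. The next qualifying day is June 3, 2014.

June 3, 2014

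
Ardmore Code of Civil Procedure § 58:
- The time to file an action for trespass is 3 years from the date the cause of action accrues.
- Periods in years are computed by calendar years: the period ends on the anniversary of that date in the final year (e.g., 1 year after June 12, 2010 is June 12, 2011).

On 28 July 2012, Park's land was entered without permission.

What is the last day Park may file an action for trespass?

July 28, 2015

3 years after 28 July 2012 is July 28, 2015.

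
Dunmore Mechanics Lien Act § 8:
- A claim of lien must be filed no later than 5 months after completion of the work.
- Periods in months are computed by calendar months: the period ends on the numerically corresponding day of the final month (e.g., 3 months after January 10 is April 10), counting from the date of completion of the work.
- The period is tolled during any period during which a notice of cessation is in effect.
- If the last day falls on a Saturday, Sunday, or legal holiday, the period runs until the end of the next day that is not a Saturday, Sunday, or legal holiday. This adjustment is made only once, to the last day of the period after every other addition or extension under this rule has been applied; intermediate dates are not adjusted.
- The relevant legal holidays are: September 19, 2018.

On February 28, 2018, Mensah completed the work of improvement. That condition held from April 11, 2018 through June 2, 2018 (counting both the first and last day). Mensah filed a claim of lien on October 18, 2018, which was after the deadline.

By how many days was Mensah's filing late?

28 days

5 months after February 28, 2018 is July 28, 2018.
From April 11, 2018 through June 2, 2018 inclusive is 53 days; tolling adds 53 days: July 28, 2018 + 53 days = September 19, 2018.
September 19, 2018 is a listed holiday. The next qualifying day is September 20, 2018.
The deadline is September 20, 2018; from September 20, 2018 to October 18, 2018 is 28 days.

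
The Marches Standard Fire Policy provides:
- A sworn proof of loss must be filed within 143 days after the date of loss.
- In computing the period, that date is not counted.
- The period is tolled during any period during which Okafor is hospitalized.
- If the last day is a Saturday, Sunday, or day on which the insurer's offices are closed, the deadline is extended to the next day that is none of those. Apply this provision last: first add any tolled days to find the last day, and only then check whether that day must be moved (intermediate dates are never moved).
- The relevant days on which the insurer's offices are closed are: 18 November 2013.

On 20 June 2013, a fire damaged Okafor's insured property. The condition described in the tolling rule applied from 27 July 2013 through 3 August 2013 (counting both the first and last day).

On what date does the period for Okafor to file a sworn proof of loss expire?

143 days after 20 June 2013 is November 10, 2013.
From July 27, 2013 through August 3, 2013 inclusive is 8 days; tolling adds 8 days: November 10, 2013 + 8 days = November 18, 2013.
November 18, 2013 is a listed holiday. The next qualifying day is November 19, 2013.

November 19, 2013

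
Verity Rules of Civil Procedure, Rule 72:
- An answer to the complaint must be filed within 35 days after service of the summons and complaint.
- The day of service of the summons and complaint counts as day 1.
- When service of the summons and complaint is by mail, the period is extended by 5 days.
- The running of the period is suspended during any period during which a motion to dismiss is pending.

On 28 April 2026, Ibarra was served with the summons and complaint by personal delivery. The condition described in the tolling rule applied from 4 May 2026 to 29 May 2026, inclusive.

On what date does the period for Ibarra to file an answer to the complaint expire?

June 27, 2026

Counting 28 April 2026 as day 1, day 35 is June 1, 2026.
Service was not by mail, so no mail extension applies.
From May 4, 2026 through May 29, 2026 inclusive is 26 days; tolling adds 26 days: June 1, 2026 + 26 days = June 27, 2026.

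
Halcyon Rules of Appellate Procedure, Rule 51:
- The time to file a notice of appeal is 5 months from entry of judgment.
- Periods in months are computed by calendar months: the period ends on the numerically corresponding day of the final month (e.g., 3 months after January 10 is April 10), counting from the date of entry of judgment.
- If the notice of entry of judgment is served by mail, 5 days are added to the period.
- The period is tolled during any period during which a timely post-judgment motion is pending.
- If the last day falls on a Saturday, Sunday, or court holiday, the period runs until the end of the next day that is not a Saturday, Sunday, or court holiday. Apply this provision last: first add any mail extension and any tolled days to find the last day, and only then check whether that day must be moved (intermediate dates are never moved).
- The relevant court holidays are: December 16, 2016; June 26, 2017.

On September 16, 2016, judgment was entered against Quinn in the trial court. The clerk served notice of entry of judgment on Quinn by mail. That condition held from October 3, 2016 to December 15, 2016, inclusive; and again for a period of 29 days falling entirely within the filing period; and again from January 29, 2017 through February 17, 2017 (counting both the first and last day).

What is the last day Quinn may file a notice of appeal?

June 27, 2017

5 months after September 16, 2016 is February 16, 2017.
Service was by mail, adding 5 days: February 16, 2017 + 5 days = February 21, 2017.
From October 3, 2016 through December 15, 2016 inclusive is 74 days; tolling adds 74 days: February 21, 2017 + 74 days = May 6, 2017.
Tolling adds 29 days: May 6, 2017 + 29 days = June 4, 2017.
From January 29, 2017 through February 17, 2017 inclusive is 20 days; tolling adds 20 days: June 4, 2017 + 20 days = June 24, 2017.
June 24, 2017 is Saturday; June 25, 2017 is Sunday; June 26, 2017 is a listed holiday. The next qualifying day is June 27, 2017.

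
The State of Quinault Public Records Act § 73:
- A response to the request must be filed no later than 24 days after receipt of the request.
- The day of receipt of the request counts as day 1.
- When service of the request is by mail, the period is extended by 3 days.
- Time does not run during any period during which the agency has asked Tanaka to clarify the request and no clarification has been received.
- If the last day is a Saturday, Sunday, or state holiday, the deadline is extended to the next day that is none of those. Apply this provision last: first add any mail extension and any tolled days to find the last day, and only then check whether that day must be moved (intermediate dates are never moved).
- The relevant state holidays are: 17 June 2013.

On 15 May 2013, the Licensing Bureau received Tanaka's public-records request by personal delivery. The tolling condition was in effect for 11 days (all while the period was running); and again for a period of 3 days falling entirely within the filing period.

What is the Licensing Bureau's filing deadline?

Counting 15 May 2013 as day 1, day 24 is June 7, 2013.
Service was not by mail, so no mail extension applies.
Tolling adds 11 days: June 7, 2013 + 11 days = June 18, 2013.
Tolling adds 3 days: June 18, 2013 + 3 days = June 21, 2013.
June 21, 2013 is a Friday and not a state holiday, so no extension applies.

June 21, 2013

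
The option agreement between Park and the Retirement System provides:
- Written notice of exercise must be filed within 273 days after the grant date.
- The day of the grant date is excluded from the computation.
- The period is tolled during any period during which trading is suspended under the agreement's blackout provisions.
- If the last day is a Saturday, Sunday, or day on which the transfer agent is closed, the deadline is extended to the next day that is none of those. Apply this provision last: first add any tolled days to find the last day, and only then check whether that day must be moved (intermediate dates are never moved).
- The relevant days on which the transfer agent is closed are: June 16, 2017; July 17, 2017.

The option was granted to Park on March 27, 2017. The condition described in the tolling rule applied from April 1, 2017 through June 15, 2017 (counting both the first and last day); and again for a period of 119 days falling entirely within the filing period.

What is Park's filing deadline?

July 9, 2018

273 days after March 27, 2017 is December 25, 2017.
From April 1, 2017 through June 15, 2017 inclusive is 76 days; tolling adds 76 days: December 25, 2017 + 76 days = March 11, 2018.
Tolling adds 119 days: March 11, 2018 + 119 days = July 8, 2018.
July 8, 2018 is Sunday. The next qualifying day is July 9, 2018.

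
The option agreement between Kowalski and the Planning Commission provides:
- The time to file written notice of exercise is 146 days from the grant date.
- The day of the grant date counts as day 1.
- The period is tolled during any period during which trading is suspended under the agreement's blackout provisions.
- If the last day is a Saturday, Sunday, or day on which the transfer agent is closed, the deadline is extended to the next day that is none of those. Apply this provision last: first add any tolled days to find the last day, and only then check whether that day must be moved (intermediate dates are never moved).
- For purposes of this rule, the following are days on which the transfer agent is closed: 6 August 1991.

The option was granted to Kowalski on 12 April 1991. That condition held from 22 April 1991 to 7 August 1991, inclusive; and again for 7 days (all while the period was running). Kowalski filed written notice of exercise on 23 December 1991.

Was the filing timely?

Yes

Counting 12 April 1991 as day 1, day 146 is September 4, 1991.
From April 22, 1991 through August 7, 1991 inclusive is 108 days; tolling adds 108 days: September 4, 1991 + 108 days = December 21, 1991.
Tolling adds 7 days: December 21, 1991 + 7 days = December 28, 1991.
December 28, 1991 is Saturday; December 29, 1991 is Sunday. The next qualifying day is December 30, 1991.
The deadline is December 30, 1991; the filing on December 23, 1991 is on or before that date.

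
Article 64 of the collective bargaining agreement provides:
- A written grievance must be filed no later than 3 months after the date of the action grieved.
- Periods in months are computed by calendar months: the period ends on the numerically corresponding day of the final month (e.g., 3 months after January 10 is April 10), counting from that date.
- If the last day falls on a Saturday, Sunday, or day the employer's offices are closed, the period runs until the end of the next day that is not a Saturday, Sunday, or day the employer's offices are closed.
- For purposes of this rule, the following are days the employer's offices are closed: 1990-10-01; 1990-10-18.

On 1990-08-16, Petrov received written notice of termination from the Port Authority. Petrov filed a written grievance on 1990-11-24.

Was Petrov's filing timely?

No

3 months after 1990-08-16 is November 16, 1990.
November 16, 1990 is a Friday and not a day the employer's offices are closed, so no extension applies.
The deadline is November 16, 1990; the filing on November 24, 1990 is after that date.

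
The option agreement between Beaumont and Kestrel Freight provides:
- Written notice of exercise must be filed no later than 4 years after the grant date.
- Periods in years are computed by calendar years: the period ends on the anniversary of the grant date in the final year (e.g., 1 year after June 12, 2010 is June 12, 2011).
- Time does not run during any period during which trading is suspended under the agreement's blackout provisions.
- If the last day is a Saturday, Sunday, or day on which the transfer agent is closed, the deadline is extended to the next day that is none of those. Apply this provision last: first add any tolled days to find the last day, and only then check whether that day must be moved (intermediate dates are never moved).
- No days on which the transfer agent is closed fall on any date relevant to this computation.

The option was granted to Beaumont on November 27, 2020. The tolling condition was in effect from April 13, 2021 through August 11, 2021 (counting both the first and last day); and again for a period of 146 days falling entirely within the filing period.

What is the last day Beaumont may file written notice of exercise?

August 21, 2025

4 years after November 27, 2020 is November 27, 2024.
From April 13, 2021 through August 11, 2021 inclusive is 121 days; tolling adds 121 days: November 27, 2024 + 121 days = March 28, 2025.
Tolling adds 146 days: March 28, 2025 + 146 days = August 21, 2025.
August 21, 2025 is a Thursday and not a day on which the transfer agent is closed, so no extension applies.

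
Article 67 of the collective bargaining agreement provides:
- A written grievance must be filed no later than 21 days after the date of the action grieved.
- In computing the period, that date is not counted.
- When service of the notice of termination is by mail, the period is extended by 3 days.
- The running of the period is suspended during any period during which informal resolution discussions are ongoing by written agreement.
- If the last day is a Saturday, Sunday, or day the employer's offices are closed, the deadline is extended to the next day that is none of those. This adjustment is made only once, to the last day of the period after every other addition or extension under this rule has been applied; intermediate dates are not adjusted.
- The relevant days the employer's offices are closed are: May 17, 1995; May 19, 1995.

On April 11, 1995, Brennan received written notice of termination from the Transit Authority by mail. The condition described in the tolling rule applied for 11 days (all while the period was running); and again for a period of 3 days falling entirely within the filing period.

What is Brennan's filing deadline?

21 days after April 11, 1995 is May 2, 1995.
Service was by mail, adding 3 days: May 2, 1995 + 3 days = May 5, 1995.
Tolling adds 11 days: May 5, 1995 + 11 days = May 16, 1995.
Tolling adds 3 days: May 16, 1995 + 3 days = May 19, 1995.
May 19, 1995 is a listed holiday; May 20, 1995 is Saturday; May 21, 1995 is Sunday. The next qualifying day is May 22, 1995.

May 22, 1995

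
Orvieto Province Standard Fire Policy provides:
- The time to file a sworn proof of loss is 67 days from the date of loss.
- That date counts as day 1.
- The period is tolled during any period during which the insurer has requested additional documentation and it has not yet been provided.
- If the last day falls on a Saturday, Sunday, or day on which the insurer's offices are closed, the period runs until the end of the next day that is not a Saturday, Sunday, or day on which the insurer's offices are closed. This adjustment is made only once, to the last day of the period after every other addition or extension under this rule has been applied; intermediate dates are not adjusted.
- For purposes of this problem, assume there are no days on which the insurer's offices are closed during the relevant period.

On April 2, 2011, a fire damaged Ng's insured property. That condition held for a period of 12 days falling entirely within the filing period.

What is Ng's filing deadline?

Counting April 2, 2011 as day 1, day 67 is June 7, 2011.
Tolling adds 12 days: June 7, 2011 + 12 days = June 19, 2011.
June 19, 2011 is Sunday. The next qualifying day is June 20, 2011.

June 20, 2011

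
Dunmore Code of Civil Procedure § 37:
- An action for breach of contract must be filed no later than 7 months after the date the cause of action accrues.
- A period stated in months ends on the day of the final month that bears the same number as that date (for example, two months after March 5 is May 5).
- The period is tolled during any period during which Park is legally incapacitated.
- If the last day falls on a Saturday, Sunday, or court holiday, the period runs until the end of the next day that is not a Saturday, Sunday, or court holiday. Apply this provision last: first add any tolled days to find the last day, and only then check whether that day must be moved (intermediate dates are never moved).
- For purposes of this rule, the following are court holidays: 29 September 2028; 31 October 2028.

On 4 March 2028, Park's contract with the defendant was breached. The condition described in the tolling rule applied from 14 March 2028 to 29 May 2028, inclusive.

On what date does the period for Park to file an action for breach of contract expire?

December 20, 2028

7 months after 4 March 2028 is October 4, 2028.
From March 14, 2028 through May 29, 2028 inclusive is 77 days; tolling adds 77 days: October 4, 2028 + 77 days = December 20, 2028.
December 20, 2028 is a Wednesday and not a court holiday, so no extension applies.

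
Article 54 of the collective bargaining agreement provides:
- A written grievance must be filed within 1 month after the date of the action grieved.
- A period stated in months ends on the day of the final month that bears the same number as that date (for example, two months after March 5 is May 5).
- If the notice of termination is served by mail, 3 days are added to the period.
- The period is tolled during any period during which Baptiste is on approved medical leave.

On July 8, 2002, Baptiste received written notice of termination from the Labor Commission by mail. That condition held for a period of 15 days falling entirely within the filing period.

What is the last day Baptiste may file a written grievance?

1 month after July 8, 2002 is August 8, 2002.
Service was by mail, adding 3 days: August 8, 2002 + 3 days = August 11, 2002.
Tolling adds 15 days: August 11, 2002 + 15 days = August 26, 2002.

August 26, 2002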